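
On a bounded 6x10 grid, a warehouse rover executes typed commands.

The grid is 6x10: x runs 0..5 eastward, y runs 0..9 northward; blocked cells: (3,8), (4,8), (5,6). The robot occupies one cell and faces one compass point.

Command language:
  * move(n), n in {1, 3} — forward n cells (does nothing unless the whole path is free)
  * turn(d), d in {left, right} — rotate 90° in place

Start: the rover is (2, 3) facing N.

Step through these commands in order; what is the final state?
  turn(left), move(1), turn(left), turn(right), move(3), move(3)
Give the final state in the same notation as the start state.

initial: (2, 3) facing N
1. turn(left) → (2, 3) facing W
2. move(1) → (1, 3) facing W
3. turn(left) → (1, 3) facing S
4. turn(right) → (1, 3) facing W
5. move(3) → (1, 3) facing W
6. move(3) → (1, 3) facing W

(1, 3) facing W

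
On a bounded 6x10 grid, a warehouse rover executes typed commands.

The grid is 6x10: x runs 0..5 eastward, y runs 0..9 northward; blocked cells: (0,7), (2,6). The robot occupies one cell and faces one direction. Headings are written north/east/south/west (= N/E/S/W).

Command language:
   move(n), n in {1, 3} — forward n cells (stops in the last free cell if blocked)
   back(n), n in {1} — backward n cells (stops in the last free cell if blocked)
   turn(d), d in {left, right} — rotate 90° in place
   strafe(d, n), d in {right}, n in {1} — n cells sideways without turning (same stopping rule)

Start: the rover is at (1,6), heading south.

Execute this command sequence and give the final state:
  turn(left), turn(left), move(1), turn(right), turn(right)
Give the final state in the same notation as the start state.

at (1,7), heading south

initial: at (1,6), heading south
t=1 turn(left) ⇒ at (1,6), heading east
t=2 turn(left) ⇒ at (1,6), heading north
t=3 move(1) ⇒ at (1,7), heading north
t=4 turn(right) ⇒ at (1,7), heading east
t=5 turn(right) ⇒ at (1,7), heading south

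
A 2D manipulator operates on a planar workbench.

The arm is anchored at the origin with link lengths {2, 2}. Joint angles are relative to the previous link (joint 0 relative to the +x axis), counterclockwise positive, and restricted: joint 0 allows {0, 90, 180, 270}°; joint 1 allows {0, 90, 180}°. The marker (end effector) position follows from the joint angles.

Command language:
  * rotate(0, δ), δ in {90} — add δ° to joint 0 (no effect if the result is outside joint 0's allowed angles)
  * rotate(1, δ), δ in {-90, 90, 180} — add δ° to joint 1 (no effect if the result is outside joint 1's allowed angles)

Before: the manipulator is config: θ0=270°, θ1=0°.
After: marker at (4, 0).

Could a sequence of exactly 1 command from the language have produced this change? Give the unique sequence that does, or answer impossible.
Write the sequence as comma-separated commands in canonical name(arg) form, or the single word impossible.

begin: config: θ0=270°, θ1=0°
t=1 rotate(0, 90) ⇒ config: θ0=0°, θ1=0°
all 4 alternatives checked — unique.

rotate(0, 90)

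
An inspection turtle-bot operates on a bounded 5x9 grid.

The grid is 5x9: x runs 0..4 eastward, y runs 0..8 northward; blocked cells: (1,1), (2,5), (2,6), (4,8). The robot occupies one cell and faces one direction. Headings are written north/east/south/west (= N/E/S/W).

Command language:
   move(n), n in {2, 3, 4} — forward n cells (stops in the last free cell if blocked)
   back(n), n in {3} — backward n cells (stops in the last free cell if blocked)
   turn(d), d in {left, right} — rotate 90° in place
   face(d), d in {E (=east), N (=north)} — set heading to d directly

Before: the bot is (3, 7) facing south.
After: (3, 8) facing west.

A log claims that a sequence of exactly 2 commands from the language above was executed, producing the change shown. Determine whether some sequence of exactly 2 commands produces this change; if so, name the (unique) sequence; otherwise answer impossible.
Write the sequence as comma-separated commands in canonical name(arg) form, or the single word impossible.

key: running turn(right) before back(3) would end elsewhere — order is forced
initial: (3, 7) facing south
1. back(3) → (3, 8) facing south
2. turn(right) → (3, 8) facing west
no other 2-command option fits: unique.

back(3), turn(right)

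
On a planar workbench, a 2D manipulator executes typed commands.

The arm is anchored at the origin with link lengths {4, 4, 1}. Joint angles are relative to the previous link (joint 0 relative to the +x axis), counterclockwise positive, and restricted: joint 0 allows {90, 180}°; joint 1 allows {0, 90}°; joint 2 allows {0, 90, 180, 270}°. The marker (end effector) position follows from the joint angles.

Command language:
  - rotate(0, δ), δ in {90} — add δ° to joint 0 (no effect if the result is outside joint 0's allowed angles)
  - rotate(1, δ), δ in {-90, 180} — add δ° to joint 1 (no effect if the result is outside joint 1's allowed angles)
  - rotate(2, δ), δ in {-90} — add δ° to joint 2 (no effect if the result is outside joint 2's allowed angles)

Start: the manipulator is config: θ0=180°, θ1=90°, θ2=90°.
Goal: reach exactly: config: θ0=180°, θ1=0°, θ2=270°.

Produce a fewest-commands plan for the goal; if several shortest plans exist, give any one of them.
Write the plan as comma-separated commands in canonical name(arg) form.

rotate(2, -90), rotate(2, -90), rotate(1, -90)

start: config: θ0=180°, θ1=90°, θ2=90°
t=1 rotate(2, -90) ⇒ config: θ0=180°, θ1=90°, θ2=0°
t=2 rotate(2, -90) ⇒ config: θ0=180°, θ1=90°, θ2=270°
t=3 rotate(1, -90) ⇒ config: θ0=180°, θ1=0°, θ2=270°
shorter routes all fall short; 3 is best.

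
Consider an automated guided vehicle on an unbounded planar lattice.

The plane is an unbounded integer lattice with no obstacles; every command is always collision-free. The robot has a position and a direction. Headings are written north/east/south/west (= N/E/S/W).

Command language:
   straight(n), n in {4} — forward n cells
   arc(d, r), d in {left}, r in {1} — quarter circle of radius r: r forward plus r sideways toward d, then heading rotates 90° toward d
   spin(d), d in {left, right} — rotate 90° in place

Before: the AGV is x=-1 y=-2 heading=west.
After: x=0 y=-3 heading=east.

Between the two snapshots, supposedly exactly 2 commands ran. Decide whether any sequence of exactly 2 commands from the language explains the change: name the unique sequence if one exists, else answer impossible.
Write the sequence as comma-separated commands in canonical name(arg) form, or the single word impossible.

spin(left), arc(left, 1)

key: order matters: swapping spin(left) and arc(left, 1) lands elsewhere
t0: x=-1 y=-2 heading=west
1. spin(left) → x=-1 y=-2 heading=south
2. arc(left, 1) → x=0 y=-3 heading=east
no rival 2-sequence matches.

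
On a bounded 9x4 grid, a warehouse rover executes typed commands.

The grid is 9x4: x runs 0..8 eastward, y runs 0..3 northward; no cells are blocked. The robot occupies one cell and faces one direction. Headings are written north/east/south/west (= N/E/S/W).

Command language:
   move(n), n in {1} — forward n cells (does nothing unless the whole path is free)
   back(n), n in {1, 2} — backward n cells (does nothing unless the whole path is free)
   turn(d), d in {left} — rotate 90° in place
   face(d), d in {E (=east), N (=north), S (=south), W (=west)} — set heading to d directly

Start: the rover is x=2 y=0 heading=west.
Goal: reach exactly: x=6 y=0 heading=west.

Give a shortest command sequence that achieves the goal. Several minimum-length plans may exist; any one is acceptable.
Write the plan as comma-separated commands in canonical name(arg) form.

back(2), back(2)

start: x=2 y=0 heading=west
1. back(2) → x=4 y=0 heading=west
2. back(2) → x=6 y=0 heading=west
nothing shorter than 2 reaches the goal.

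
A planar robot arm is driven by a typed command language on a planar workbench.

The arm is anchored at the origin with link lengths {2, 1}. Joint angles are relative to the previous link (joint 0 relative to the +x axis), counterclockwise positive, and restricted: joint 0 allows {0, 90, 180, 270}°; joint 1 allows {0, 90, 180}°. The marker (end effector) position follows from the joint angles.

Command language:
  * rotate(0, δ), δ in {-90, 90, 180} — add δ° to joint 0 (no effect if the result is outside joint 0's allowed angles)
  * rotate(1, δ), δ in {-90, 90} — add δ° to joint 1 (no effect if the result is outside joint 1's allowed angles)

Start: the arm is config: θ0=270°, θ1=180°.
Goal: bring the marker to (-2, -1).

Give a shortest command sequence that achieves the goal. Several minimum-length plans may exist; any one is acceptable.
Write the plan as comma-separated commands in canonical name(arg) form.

initial: config: θ0=270°, θ1=180°
step 1 (rotate(1, -90)): config: θ0=270°, θ1=90°
step 2 (rotate(0, -90)): config: θ0=180°, θ1=90°
minimal: 2 command(s), checked below 2.

rotate(1, -90), rotate(0, -90)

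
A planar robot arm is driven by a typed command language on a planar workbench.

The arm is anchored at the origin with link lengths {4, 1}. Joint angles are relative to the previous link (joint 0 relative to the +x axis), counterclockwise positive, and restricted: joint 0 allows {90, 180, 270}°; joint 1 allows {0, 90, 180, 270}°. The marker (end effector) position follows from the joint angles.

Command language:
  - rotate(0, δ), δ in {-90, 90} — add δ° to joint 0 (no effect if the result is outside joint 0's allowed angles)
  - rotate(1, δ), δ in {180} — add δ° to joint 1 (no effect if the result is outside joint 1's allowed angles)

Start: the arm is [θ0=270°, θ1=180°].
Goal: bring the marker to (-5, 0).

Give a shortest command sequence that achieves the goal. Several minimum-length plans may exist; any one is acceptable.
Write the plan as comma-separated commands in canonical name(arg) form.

rotate(1, 180), rotate(0, -90)

t0: [θ0=270°, θ1=180°]
1. rotate(1, 180) → [θ0=270°, θ1=0°]
2. rotate(0, -90) → [θ0=180°, θ1=0°]
no 1-step plan works, so 2 is optimal.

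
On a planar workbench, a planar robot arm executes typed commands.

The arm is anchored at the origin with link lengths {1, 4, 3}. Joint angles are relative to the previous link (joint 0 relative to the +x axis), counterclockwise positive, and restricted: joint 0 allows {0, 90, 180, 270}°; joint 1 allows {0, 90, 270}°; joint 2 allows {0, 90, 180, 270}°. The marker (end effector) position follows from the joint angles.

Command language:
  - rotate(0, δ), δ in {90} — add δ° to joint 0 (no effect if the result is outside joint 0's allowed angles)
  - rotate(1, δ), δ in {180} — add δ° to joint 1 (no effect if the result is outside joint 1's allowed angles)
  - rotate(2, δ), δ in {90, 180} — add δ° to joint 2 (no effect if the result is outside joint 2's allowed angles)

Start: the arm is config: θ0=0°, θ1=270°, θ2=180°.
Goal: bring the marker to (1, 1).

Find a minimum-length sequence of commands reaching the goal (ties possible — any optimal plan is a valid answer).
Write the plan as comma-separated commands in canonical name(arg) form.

t0: config: θ0=0°, θ1=270°, θ2=180°
t=1 rotate(0, 90) ⇒ config: θ0=90°, θ1=270°, θ2=180°
shorter routes all fall short; 1 is best.

rotate(0, 90)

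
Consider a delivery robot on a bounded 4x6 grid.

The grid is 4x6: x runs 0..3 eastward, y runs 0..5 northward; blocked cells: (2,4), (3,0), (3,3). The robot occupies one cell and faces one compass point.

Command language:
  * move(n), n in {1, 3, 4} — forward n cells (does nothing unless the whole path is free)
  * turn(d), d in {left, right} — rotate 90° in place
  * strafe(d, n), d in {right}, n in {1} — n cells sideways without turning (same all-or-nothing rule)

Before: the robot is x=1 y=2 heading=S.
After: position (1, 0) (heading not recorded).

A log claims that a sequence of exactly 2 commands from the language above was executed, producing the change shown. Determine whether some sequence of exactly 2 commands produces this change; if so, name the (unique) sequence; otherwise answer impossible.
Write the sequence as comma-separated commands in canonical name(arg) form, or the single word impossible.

start: x=1 y=2 heading=S
t=1 move(1) ⇒ x=1 y=1 heading=S
t=2 move(1) ⇒ x=1 y=0 heading=S
no other 2-command option fits: unique.

move(1), move(1)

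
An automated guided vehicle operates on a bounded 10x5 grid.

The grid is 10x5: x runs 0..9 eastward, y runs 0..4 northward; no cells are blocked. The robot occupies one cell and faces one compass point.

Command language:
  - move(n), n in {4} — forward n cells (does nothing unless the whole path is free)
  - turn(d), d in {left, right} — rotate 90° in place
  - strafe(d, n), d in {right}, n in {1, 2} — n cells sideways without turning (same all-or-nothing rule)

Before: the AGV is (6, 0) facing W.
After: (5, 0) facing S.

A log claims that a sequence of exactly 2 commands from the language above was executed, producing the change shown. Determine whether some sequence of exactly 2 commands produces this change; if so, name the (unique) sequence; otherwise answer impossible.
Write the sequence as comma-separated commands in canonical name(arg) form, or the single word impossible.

turn(left), strafe(right, 1)

key: position moved to (5,0) AND the heading swung to S — translation plus rotation needed
from: (6, 0) facing W
t=1 turn(left) ⇒ (6, 0) facing S
t=2 strafe(right, 1) ⇒ (5, 0) facing S
uniquely the one of 25 2-step routes that fits.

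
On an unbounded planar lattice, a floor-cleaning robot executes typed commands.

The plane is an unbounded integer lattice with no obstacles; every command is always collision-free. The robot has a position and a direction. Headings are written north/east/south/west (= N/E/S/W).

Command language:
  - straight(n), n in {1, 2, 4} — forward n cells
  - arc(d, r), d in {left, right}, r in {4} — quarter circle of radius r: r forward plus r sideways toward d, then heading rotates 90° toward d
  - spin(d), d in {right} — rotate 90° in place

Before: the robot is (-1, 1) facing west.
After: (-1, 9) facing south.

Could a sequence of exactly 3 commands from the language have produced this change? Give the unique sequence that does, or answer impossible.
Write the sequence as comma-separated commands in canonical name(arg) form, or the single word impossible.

arc(right, 4), arc(right, 4), spin(right)

key: position moved to (-1,9) AND the heading swung to S — translation plus rotation needed
initial: (-1, 1) facing west
[1] after arc(right, 4): (-5, 5) facing north
[2] after arc(right, 4): (-1, 9) facing east
[3] after spin(right): (-1, 9) facing south
no rival 3-sequence matches.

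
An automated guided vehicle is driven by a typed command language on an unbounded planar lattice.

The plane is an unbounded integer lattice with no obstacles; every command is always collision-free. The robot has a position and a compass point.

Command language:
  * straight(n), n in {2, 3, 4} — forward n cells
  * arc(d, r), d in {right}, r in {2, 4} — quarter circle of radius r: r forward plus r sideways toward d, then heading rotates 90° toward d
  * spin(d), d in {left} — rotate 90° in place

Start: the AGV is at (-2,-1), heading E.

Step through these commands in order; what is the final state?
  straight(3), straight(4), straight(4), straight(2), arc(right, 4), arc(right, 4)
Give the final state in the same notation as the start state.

begin: at (-2,-1), heading E
step 1 (straight(3)): at (1,-1), heading E
step 2 (straight(4)): at (5,-1), heading E
step 3 (straight(4)): at (9,-1), heading E
step 4 (straight(2)): at (11,-1), heading E
step 5 (arc(right, 4)): at (15,-5), heading S
step 6 (arc(right, 4)): at (11,-9), heading W

at (11,-9), heading W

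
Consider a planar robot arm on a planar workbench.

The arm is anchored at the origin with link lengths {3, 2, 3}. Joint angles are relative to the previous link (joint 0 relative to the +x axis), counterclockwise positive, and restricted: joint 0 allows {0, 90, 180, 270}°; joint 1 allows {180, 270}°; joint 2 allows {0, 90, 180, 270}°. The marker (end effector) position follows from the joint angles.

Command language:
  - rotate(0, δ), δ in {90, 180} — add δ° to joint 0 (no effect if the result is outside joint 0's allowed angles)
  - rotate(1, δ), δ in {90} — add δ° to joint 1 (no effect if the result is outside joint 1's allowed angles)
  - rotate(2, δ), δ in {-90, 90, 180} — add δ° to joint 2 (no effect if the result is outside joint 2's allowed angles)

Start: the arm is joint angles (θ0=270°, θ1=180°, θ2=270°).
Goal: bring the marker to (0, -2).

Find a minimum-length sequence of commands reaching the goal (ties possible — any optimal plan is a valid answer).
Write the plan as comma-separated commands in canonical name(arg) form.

rotate(2, 90), rotate(0, 180)

initial: joint angles (θ0=270°, θ1=180°, θ2=270°)
[1] after rotate(2, 90): joint angles (θ0=270°, θ1=180°, θ2=0°)
[2] after rotate(0, 180): joint angles (θ0=90°, θ1=180°, θ2=0°)
minimal: 2 command(s), checked below 2.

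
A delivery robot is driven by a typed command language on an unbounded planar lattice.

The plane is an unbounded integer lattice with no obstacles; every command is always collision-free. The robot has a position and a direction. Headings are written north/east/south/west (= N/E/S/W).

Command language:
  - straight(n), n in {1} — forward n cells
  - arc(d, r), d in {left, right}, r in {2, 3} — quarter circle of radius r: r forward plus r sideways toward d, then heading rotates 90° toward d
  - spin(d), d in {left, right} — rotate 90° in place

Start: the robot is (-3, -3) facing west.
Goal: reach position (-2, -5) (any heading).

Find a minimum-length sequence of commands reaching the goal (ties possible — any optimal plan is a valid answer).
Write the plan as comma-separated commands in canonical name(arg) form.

begin: (-3, -3) facing west
t=1 straight(1) ⇒ (-4, -3) facing west
t=2 spin(left) ⇒ (-4, -3) facing south
t=3 arc(left, 2) ⇒ (-2, -5) facing east
shorter routes all fall short; 3 is best.

straight(1), spin(left), arc(left, 2)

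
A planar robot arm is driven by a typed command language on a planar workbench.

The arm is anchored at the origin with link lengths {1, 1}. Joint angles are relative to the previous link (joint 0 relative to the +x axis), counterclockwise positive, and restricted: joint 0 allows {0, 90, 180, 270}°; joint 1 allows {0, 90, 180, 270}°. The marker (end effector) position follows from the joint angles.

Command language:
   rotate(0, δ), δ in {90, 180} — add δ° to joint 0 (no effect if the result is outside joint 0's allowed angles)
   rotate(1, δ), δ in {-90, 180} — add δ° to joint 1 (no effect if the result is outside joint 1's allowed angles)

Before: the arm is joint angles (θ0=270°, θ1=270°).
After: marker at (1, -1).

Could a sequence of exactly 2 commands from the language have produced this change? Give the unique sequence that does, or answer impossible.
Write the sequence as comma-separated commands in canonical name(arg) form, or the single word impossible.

rotate(1, -90), rotate(1, -90)

t0: joint angles (θ0=270°, θ1=270°)
[1] after rotate(1, -90): joint angles (θ0=270°, θ1=180°)
[2] after rotate(1, -90): joint angles (θ0=270°, θ1=90°)
all 16 alternatives checked — unique.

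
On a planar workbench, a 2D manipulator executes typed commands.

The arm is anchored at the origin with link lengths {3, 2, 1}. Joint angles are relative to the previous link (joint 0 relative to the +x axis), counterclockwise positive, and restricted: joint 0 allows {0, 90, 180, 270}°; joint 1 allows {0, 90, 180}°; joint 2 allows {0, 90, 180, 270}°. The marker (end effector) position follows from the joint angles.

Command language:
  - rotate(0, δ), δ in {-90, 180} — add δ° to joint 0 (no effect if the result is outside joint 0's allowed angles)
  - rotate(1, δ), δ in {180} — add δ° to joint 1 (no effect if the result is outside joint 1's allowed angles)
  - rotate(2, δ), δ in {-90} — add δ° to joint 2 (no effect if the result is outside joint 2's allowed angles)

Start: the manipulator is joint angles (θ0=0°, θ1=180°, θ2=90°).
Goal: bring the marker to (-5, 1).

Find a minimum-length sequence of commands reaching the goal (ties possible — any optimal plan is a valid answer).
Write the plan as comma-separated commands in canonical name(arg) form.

t0: joint angles (θ0=0°, θ1=180°, θ2=90°)
t=1 rotate(1, 180) ⇒ joint angles (θ0=0°, θ1=0°, θ2=90°)
t=2 rotate(2, -90) ⇒ joint angles (θ0=0°, θ1=0°, θ2=0°)
t=3 rotate(2, -90) ⇒ joint angles (θ0=0°, θ1=0°, θ2=270°)
t=4 rotate(0, 180) ⇒ joint angles (θ0=180°, θ1=0°, θ2=270°)
no 3-step plan works, so 4 is optimal.

rotate(1, 180), rotate(2, -90), rotate(2, -90), rotate(0, 180)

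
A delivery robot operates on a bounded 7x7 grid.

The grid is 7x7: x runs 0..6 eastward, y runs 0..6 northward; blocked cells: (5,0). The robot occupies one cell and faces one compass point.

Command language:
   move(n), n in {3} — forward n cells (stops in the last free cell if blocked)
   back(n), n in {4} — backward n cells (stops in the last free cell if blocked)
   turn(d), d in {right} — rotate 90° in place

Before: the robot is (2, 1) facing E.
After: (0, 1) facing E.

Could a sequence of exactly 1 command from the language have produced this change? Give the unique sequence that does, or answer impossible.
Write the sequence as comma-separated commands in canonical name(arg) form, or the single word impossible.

back(4)

key: still facing E — the one step turns nothing
from: (2, 1) facing E
step 1 (back(4)): (0, 1) facing E
no other 1-command option fits: unique.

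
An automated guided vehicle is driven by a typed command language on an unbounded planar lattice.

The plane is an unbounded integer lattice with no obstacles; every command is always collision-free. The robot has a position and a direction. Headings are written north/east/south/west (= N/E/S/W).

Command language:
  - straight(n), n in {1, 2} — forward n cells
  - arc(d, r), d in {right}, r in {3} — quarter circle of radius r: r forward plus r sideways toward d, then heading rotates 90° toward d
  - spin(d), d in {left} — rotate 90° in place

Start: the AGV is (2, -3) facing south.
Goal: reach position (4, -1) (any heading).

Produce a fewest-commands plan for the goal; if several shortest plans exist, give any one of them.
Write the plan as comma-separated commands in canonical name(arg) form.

spin(left), straight(2), spin(left), straight(2)

initial: (2, -3) facing south
t=1 spin(left) ⇒ (2, -3) facing east
t=2 straight(2) ⇒ (4, -3) facing east
t=3 spin(left) ⇒ (4, -3) facing north
t=4 straight(2) ⇒ (4, -1) facing north
nothing shorter than 4 reaches the goal.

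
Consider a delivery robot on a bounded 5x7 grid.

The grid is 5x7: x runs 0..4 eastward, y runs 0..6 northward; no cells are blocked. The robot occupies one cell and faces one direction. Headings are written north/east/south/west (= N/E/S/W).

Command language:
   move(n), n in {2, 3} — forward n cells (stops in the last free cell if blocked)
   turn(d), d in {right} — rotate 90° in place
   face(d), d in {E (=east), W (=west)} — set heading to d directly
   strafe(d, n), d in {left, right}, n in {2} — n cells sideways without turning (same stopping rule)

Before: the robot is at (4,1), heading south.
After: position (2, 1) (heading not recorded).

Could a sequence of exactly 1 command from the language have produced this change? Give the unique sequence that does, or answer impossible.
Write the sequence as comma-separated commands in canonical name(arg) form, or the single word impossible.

strafe(right, 2)

t0: at (4,1), heading south
step 1 (strafe(right, 2)): at (2,1), heading south
all 7 alternatives checked — unique.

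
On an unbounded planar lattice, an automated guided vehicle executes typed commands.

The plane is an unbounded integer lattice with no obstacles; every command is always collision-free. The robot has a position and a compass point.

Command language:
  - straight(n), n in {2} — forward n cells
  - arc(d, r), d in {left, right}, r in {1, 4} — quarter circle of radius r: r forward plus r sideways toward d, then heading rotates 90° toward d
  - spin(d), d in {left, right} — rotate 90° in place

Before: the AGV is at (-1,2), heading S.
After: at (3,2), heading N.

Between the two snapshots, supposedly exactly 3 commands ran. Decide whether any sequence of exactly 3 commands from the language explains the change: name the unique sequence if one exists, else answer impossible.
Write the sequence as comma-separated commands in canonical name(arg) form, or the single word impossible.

key: cell and facing (now N) both changed — the 3 commands mix motion and turning
begin: at (-1,2), heading S
1. arc(left, 1) → at (0,1), heading E
2. straight(2) → at (2,1), heading E
3. arc(left, 1) → at (3,2), heading N
no other 3-command option fits: unique.

arc(left, 1), straight(2), arc(left, 1)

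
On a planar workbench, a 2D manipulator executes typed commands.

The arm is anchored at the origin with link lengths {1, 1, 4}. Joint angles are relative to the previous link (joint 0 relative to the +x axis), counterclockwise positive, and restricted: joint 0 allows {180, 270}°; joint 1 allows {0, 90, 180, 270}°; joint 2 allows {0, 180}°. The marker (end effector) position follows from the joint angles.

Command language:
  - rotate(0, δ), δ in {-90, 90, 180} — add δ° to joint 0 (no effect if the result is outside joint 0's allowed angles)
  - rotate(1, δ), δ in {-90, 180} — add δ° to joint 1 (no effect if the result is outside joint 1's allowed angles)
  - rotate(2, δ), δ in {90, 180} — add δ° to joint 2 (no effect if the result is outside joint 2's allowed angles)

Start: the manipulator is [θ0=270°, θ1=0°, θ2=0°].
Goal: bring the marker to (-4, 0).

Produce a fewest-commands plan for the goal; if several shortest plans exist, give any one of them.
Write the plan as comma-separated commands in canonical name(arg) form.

rotate(2, 180), rotate(0, -90), rotate(1, 180)

begin: [θ0=270°, θ1=0°, θ2=0°]
1. rotate(2, 180) → [θ0=270°, θ1=0°, θ2=180°]
2. rotate(0, -90) → [θ0=180°, θ1=0°, θ2=180°]
3. rotate(1, 180) → [θ0=180°, θ1=180°, θ2=180°]
nothing shorter than 3 reaches the goal.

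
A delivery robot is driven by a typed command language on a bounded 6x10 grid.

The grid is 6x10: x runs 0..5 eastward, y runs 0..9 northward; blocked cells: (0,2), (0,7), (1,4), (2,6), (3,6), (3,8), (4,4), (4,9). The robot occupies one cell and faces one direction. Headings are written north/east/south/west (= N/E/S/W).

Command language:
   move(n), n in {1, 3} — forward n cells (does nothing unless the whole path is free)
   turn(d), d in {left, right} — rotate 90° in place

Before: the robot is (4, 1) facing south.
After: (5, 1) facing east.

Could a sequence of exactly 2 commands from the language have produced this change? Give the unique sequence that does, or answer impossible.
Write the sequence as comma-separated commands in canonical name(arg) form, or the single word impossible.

key: cell and facing (now E) both changed — the 2 commands mix motion and turning
begin: (4, 1) facing south
t=1 turn(left) ⇒ (4, 1) facing east
t=2 move(1) ⇒ (5, 1) facing east
no other 2-command option fits: unique.

turn(left), move(1)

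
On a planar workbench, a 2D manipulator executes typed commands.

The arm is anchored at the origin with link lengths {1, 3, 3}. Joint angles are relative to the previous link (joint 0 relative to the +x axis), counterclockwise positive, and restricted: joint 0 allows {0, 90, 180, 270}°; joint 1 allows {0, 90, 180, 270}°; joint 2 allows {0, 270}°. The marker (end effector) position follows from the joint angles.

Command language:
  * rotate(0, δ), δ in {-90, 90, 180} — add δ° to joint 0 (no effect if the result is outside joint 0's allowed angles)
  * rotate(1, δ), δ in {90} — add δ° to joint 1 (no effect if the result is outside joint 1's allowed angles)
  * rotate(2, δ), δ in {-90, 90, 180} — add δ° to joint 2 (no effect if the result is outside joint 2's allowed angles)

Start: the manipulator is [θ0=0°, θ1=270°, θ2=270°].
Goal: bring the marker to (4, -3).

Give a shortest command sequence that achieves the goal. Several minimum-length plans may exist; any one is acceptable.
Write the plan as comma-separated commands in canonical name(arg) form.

rotate(1, 90)

t0: [θ0=0°, θ1=270°, θ2=270°]
1. rotate(1, 90) → [θ0=0°, θ1=0°, θ2=270°]
minimal: 1 command(s), checked below 1.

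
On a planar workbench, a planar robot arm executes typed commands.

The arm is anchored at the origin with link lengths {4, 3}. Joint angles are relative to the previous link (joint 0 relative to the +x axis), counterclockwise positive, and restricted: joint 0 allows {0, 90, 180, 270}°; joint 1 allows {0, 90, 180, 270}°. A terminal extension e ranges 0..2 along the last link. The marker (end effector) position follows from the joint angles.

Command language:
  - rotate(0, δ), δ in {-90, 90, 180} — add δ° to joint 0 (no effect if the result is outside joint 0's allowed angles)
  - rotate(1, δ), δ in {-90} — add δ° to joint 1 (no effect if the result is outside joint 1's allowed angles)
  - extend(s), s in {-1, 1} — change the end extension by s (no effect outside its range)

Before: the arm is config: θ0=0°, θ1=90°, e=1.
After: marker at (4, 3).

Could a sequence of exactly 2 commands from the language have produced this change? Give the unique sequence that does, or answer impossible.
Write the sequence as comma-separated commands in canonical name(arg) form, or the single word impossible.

t0: config: θ0=0°, θ1=90°, e=1
1. extend(-1) → config: θ0=0°, θ1=90°, e=0
2. extend(-1) → config: θ0=0°, θ1=90°, e=0
uniquely the one of 36 2-step routes that fits.

extend(-1), extend(-1)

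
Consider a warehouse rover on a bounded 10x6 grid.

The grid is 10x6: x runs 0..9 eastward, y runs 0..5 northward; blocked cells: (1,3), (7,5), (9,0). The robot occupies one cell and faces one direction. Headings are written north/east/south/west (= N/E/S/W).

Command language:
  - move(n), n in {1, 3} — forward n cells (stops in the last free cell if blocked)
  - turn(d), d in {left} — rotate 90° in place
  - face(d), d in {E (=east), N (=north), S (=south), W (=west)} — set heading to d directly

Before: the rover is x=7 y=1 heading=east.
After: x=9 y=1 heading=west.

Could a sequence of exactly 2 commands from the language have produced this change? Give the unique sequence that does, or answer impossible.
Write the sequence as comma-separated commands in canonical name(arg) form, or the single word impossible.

move(3), face(W)

key: running face(W) before move(3) would end elsewhere — order is forced
begin: x=7 y=1 heading=east
t=1 move(3) ⇒ x=9 y=1 heading=east
t=2 face(W) ⇒ x=9 y=1 heading=west
no rival 2-sequence matches.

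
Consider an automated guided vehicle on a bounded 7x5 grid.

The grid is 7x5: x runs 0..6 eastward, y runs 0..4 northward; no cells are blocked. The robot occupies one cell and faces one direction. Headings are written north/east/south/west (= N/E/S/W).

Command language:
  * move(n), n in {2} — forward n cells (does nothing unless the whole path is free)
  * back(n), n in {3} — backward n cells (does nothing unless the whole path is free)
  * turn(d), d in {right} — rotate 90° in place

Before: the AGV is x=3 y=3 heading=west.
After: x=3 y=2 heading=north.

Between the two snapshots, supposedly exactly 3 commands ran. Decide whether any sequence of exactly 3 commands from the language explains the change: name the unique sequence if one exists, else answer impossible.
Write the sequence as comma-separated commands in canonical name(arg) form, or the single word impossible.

key: order matters: swapping turn(right) and move(2) lands elsewhere
begin: x=3 y=3 heading=west
[1] after turn(right): x=3 y=3 heading=north
[2] after back(3): x=3 y=0 heading=north
[3] after move(2): x=3 y=2 heading=north
uniquely the one of 27 3-step routes that fits.

turn(right), back(3), move(2)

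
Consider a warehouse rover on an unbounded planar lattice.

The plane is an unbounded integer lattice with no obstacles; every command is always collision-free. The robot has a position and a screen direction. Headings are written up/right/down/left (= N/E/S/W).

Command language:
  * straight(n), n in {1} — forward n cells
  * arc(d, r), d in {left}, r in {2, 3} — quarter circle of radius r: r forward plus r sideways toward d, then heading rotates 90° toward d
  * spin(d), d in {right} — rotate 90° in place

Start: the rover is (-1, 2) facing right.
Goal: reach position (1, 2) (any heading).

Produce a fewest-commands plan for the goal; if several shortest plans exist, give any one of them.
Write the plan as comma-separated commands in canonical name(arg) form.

straight(1), straight(1)

initial: (-1, 2) facing right
step 1 (straight(1)): (0, 2) facing right
step 2 (straight(1)): (1, 2) facing right
no 1-step plan works, so 2 is optimal.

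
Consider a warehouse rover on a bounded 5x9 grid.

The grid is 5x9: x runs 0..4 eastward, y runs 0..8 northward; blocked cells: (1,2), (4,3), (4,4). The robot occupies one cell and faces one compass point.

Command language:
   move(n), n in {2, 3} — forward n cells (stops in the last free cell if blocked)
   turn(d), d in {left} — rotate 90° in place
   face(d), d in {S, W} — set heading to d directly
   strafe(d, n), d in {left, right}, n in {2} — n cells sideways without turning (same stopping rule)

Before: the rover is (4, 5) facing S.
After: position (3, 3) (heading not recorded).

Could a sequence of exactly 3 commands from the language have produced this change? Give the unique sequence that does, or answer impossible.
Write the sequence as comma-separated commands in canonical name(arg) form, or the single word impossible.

key: order matters: swapping strafe(right, 2) and strafe(left, 2) lands elsewhere
t0: (4, 5) facing S
1. strafe(right, 2) → (2, 5) facing S
2. move(2) → (2, 3) facing S
3. strafe(left, 2) → (3, 3) facing S
uniquely the one of 343 3-step routes that fits.

strafe(right, 2), move(2), strafe(left, 2)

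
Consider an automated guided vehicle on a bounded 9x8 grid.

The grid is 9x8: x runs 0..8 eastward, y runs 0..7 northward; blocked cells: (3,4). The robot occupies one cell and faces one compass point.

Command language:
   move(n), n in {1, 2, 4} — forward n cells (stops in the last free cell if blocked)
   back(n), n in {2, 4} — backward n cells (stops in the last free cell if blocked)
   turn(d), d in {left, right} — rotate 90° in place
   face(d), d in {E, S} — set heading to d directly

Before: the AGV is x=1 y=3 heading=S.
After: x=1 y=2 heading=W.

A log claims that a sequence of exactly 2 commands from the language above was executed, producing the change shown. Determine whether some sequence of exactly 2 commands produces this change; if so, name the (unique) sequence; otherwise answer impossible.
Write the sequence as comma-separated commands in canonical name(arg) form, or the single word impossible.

key: cell and facing (now W) both changed — the 2 commands mix motion and turning
start: x=1 y=3 heading=S
step 1 (move(1)): x=1 y=2 heading=S
step 2 (turn(right)): x=1 y=2 heading=W
all 81 alternatives checked — unique.

move(1), turn(right)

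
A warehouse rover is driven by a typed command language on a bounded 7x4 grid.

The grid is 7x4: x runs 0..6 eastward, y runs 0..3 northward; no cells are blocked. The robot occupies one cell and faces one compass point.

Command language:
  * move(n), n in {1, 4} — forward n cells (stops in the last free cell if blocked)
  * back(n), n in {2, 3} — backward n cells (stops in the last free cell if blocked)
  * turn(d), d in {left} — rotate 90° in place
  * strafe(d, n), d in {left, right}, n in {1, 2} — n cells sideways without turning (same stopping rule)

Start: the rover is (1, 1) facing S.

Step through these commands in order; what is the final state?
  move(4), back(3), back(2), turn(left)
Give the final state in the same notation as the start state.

(1, 3) facing E

initial: (1, 1) facing S
[1] after move(4): (1, 0) facing S
[2] after back(3): (1, 3) facing S
[3] after back(2): (1, 3) facing S
[4] after turn(left): (1, 3) facing E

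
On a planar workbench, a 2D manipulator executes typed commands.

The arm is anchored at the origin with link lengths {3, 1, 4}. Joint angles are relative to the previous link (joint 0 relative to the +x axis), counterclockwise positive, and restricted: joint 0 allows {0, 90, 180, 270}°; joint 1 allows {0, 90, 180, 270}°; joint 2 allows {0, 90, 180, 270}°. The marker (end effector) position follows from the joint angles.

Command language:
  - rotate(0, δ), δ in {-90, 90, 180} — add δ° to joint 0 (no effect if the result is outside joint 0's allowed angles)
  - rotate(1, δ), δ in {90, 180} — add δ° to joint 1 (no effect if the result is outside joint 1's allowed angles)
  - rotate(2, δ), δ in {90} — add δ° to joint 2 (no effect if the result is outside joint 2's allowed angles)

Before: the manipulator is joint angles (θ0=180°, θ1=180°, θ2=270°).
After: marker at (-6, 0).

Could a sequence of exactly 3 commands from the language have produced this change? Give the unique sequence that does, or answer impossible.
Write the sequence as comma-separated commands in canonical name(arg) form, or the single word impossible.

begin: joint angles (θ0=180°, θ1=180°, θ2=270°)
1. rotate(2, 90) → joint angles (θ0=180°, θ1=180°, θ2=0°)
2. rotate(2, 90) → joint angles (θ0=180°, θ1=180°, θ2=90°)
3. rotate(2, 90) → joint angles (θ0=180°, θ1=180°, θ2=180°)
no other 3-command option fits: unique.

rotate(2, 90), rotate(2, 90), rotate(2, 90)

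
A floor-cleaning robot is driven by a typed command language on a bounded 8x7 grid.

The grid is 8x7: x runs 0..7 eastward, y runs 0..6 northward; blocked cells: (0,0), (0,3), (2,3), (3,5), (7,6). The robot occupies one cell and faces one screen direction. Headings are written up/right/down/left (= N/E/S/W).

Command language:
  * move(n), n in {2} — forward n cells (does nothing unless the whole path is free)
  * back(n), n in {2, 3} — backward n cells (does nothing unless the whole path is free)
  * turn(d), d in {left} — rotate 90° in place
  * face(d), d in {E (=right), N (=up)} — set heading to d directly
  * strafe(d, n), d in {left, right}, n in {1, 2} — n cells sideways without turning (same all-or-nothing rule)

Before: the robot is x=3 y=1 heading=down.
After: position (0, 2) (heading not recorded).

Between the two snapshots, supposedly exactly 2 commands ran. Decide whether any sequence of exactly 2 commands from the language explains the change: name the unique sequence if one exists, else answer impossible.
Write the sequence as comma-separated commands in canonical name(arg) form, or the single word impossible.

all 100 sequences checked — none match.

impossible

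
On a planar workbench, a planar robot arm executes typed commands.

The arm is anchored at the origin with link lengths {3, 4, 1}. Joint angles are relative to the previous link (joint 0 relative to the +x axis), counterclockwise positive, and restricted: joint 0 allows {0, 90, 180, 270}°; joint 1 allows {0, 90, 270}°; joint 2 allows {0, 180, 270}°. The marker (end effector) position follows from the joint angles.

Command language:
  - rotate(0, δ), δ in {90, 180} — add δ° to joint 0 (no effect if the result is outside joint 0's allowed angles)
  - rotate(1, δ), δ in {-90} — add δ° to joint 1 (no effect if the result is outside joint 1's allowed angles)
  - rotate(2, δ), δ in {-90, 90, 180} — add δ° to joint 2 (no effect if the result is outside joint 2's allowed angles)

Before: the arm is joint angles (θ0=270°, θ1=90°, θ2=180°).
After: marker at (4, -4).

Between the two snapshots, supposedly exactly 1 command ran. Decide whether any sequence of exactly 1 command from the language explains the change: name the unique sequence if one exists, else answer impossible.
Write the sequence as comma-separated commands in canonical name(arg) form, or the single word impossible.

begin: joint angles (θ0=270°, θ1=90°, θ2=180°)
1. rotate(2, 90) → joint angles (θ0=270°, θ1=90°, θ2=270°)
all 6 alternatives checked — unique.

rotate(2, 90)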